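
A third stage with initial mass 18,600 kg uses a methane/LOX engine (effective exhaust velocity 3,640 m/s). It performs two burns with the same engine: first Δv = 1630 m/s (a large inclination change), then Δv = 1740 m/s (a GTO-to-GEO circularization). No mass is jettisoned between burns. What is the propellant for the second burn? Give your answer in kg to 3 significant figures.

propellant for the second burn ≈ 4520 kg

After the first burn: m = 18600 × exp(−1630/3640.0) = 18600 × 0.63903 = 11,886 kg.
After the second burn: m = 11,886 × exp(−1740/3640.0) = 11,886 × 0.62001 = 7,369.44 kg.
Second-burn propellant = 11,886 − 7,369.44 = 4,516.56 kg.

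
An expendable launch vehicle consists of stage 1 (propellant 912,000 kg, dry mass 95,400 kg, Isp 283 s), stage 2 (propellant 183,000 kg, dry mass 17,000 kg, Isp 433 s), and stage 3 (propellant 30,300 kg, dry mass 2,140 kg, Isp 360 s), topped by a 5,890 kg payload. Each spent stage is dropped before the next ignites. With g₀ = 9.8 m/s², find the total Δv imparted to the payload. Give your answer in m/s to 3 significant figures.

Δv ≈ 15400 m/s

Ignition mass of stage 1 = 912,000+95,400 + 183,000+17,000 + 30,300+2,140 + 5,890 = 1,245,730 kg.
Stage 1: m₀ = 1,245,730 kg, m_f = 1,245,730 − 912,000 = 333,730 kg; Δv = 283×9.8×ln(3.733) = 2773.4×1.3171 ≈ 3653 m/s.
Stage 2: m₀ = 238,330 kg, m_f = 238,330 − 183,000 = 55,330 kg; Δv = 433×9.8×ln(4.307) = 4243.4×1.4603 ≈ 6197 m/s.
Stage 3: m₀ = 38,330 kg, m_f = 38,330 − 30,300 = 8,030 kg; Δv = 360×9.8×ln(4.773) = 3528.0×1.5630 ≈ 5514 m/s.
Total Δv = 3653 + 6197 + 5514 = 15364 m/s.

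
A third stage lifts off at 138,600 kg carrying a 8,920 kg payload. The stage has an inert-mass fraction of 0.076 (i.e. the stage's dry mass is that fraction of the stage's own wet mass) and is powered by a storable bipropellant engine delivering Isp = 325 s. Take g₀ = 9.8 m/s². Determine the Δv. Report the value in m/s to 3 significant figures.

Stage wet mass = m₀ − payload = 138,600 − 8,920 = 129,680 kg.
Stage dry mass = ε × stage wet mass = 0.076 × 129,680 = 9,855.68 kg.
Burnout mass m_f = stage dry + payload = 9,855.68 + 8,920 = 18,775.68 kg.
v_e = Isp · g₀ = 325 × 9.8 = 3185.0 m/s.
Δv = v_e · ln(138,600/18,775.68) = 3185.0 × ln(7.382) = 3185.0 × 1.9990 ≈ 6367 m/s.

Δv ≈ 6370 m/s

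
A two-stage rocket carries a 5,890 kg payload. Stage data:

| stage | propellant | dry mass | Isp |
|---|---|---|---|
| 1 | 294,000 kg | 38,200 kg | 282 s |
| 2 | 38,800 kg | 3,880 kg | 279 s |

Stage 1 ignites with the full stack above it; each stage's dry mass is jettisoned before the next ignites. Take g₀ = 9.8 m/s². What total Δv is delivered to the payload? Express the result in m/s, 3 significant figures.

Δv ≈ 8470 m/s

Ignition mass of stage 1 = 294,000+38,200 + 38,800+3,880 + 5,890 = 380,770 kg.
Stage 1: m₀ = 380,770 kg, m_f = 380,770 − 294,000 = 86,770 kg; Δv = 282×9.8×ln(4.388) = 2763.6×1.4789 ≈ 4087 m/s.
Stage 2: m₀ = 48,570 kg, m_f = 48,570 − 38,800 = 9,770 kg; Δv = 279×9.8×ln(4.971) = 2734.2×1.6037 ≈ 4385 m/s.
Total Δv = 4087 + 4385 = 8472 m/s.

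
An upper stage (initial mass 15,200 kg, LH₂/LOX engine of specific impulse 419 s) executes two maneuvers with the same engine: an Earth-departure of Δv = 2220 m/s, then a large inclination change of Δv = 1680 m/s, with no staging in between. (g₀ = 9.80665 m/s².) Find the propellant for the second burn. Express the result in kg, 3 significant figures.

propellant for the second burn ≈ 2970 kg

v_e = Isp · g₀ = 419 × 9.80665 = 4109.0 m/s.
After the first burn: m = 15200 × exp(−2220/4109.0) = 15200 × 0.58259 = 8,855.37 kg.
After the second burn: m = 8,855.37 × exp(−1680/4109.0) = 8,855.37 × 0.66441 = 5,883.6 kg.
Second-burn propellant = 8,855.37 − 5,883.6 = 2,971.77 kg.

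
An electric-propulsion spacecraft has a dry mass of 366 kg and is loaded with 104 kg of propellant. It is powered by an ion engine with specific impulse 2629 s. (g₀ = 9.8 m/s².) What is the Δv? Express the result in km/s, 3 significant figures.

v_e = Isp · g₀ = 2629 × 9.8 = 25764.2 m/s.
m₀ = m_dry + m_prop = 366 + 104 = 470 kg.
By the Tsiolkovsky rocket equation, Δv = v_e · ln(m₀/m_f) = 25764.2 × ln(1.284) = 25764.2 × 0.2501 ≈ 6443.6 m/s.

Δv ≈ 6.44 km/s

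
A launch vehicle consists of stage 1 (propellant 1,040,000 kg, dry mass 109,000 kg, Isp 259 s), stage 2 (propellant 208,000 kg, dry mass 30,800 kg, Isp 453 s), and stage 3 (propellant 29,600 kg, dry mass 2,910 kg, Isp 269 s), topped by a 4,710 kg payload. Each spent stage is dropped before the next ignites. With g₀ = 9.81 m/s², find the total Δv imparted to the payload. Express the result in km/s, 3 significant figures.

Δv ≈ 13.7 km/s

Ignition mass of stage 1 = 1,040,000+109,000 + 208,000+30,800 + 29,600+2,910 + 4,710 = 1,425,020 kg.
Stage 1: m₀ = 1,425,020 kg, m_f = 1,425,020 − 1,040,000 = 385,020 kg; Δv = 259×9.81×ln(3.701) = 2540.8×1.3086 ≈ 3325 m/s.
Stage 2: m₀ = 276,020 kg, m_f = 276,020 − 208,000 = 68,020 kg; Δv = 453×9.81×ln(4.058) = 4443.9×1.4007 ≈ 6224 m/s.
Stage 3: m₀ = 37,220 kg, m_f = 37,220 − 29,600 = 7,620 kg; Δv = 269×9.81×ln(4.885) = 2638.9×1.5861 ≈ 4185 m/s.
Total Δv = 3325 + 6224 + 4185 = 13734 m/s.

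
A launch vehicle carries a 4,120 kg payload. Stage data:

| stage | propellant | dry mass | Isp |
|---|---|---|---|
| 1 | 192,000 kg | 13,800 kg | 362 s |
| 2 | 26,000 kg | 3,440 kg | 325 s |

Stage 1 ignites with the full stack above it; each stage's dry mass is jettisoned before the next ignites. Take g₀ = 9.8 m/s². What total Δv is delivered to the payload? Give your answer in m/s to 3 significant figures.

Δv ≈ 10500 m/s

Ignition mass of stage 1 = 192,000+13,800 + 26,000+3,440 + 4,120 = 239,360 kg.
Stage 1: m₀ = 239,360 kg, m_f = 239,360 − 192,000 = 47,360 kg; Δv = 362×9.8×ln(5.054) = 3547.6×1.6202 ≈ 5748 m/s.
Stage 2: m₀ = 33,560 kg, m_f = 33,560 − 26,000 = 7,560 kg; Δv = 325×9.8×ln(4.439) = 3185.0×1.4905 ≈ 4747 m/s.
Total Δv = 5748 + 4747 = 10495 m/s.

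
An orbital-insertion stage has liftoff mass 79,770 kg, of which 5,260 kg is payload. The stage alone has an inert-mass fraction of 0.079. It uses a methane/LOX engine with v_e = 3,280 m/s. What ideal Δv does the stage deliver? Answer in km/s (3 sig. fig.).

Δv ≈ 6.46 km/s

Stage wet mass = m₀ − payload = 79,770 − 5,260 = 74,510 kg.
Stage dry mass = ε × stage wet mass = 0.079 × 74,510 = 5,886.29 kg.
Burnout mass m_f = stage dry + payload = 5,886.29 + 5,260 = 11,146.29 kg.
By the Tsiolkovsky rocket equation, Δv = v_e · ln(79,770/11,146.29) = 3280.0 × ln(7.157) = 3280.0 × 1.9680 ≈ 6455 m/s.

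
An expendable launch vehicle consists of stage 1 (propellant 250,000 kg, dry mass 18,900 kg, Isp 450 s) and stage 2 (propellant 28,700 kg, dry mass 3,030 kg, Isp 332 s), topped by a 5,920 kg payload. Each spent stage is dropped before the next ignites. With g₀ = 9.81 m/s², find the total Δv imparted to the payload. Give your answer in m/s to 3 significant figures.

Ignition mass of stage 1 = 250,000+18,900 + 28,700+3,030 + 5,920 = 306,550 kg.
Stage 1: m₀ = 306,550 kg, m_f = 306,550 − 250,000 = 56,550 kg; Δv = 450×9.81×ln(5.421) = 4414.5×1.6903 ≈ 7462 m/s.
Stage 2: m₀ = 37,650 kg, m_f = 37,650 − 28,700 = 8,950 kg; Δv = 332×9.81×ln(4.207) = 3256.9×1.4367 ≈ 4679 m/s.
Total Δv = 7462 + 4679 = 12141 m/s.

Δv ≈ 12100 m/s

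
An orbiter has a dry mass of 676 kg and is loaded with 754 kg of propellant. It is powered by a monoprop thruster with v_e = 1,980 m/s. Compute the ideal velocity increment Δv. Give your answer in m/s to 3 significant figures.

Δv ≈ 1480 m/s

m₀ = m_dry + m_prop = 676 + 754 = 1,430 kg.
Using Δv = v_e ln(m₀/m_f): Δv = v_e · ln(m₀/m_f) = 1980.0 × ln(2.115) = 1980.0 × 0.7492 ≈ 1483.5 m/s.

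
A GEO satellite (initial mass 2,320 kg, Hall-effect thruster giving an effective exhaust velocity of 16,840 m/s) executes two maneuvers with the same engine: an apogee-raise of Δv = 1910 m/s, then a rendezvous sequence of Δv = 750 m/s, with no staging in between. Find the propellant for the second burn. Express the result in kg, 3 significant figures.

propellant for the second burn ≈ 90.2 kg

After the first burn: m = 2320 × exp(−1910/16840.0) = 2320 × 0.89278 = 2,071.25 kg.
After the second burn: m = 2,071.25 × exp(−750/16840.0) = 2,071.25 × 0.95644 = 1,981.03 kg.
Second-burn propellant = 2,071.25 − 1,981.03 = 90.22 kg.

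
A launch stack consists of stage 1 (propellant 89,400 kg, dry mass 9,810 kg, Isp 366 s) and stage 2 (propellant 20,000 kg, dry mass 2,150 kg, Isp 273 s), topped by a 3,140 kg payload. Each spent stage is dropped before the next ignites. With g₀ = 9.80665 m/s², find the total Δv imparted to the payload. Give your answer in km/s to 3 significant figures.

Ignition mass of stage 1 = 89,400+9,810 + 20,000+2,150 + 3,140 = 124,500 kg.
Stage 1: m₀ = 124,500 kg, m_f = 124,500 − 89,400 = 35,100 kg; Δv = 366×9.80665×ln(3.547) = 3589.2×1.2661 ≈ 4544 m/s.
Stage 2: m₀ = 25,290 kg, m_f = 25,290 − 20,000 = 5,290 kg; Δv = 273×9.80665×ln(4.781) = 2677.2×1.5646 ≈ 4189 m/s.
Total Δv = 4544 + 4189 = 8733 m/s.

Δv ≈ 8.73 km/s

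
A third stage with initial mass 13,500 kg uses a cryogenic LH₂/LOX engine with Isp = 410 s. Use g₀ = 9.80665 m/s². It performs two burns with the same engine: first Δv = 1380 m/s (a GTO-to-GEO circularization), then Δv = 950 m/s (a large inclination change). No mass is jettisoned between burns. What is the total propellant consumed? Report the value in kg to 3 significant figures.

total propellant consumed ≈ 5940 kg

v_e = Isp · g₀ = 410 × 9.80665 = 4020.7 m/s.
After the first burn: m = 13500 × exp(−1380/4020.7) = 13500 × 0.70948 = 9,577.98 kg.
After the second burn: m = 9,577.98 × exp(−950/4020.7) = 9,577.98 × 0.78956 = 7,562.39 kg.
Total propellant = m₀ − m_final = 13500 − 7,562.39 = 5,937.61 kg.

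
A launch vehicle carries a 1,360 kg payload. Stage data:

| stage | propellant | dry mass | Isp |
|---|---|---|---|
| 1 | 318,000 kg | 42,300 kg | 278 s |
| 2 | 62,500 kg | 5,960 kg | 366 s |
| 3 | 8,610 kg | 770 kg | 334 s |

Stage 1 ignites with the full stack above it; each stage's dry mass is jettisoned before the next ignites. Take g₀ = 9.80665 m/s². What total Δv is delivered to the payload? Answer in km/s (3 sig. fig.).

Ignition mass of stage 1 = 318,000+42,300 + 62,500+5,960 + 8,610+770 + 1,360 = 439,500 kg.
Stage 1: m₀ = 439,500 kg, m_f = 439,500 − 318,000 = 121,500 kg; Δv = 278×9.80665×ln(3.617) = 2726.2×1.2857 ≈ 3505 m/s.
Stage 2: m₀ = 79,200 kg, m_f = 79,200 − 62,500 = 16,700 kg; Δv = 366×9.80665×ln(4.743) = 3589.2×1.5566 ≈ 5587 m/s.
Stage 3: m₀ = 10,740 kg, m_f = 10,740 − 8,610 = 2,130 kg; Δv = 334×9.80665×ln(5.042) = 3275.4×1.6179 ≈ 5299 m/s.
Total Δv = 3505 + 5587 + 5299 = 14391 m/s.

Δv ≈ 14.4 km/s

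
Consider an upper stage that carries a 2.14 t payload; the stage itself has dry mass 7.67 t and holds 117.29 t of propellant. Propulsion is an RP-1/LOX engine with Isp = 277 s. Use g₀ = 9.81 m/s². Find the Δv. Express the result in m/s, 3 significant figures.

v_e = Isp · g₀ = 277 × 9.81 = 2717.4 m/s.
m₀ = payload + dry + propellant = 2.14 + 7.67 + 117.29 = 127.1 t.
m_f = payload + dry = 2.14 + 7.67 = 9.81 t.
Rocket equation: Δv = v_e · ln(m₀/m_f) = 2717.4 × ln(12.96) = 2717.4 × 2.5616 ≈ 6960.7 m/s.

Δv ≈ 6960 m/s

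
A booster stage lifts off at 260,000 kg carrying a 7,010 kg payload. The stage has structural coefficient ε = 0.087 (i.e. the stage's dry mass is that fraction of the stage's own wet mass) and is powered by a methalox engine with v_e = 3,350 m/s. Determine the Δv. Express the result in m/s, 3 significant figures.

Stage wet mass = m₀ − payload = 260,000 − 7,010 = 252,990 kg.
Stage dry mass = ε × stage wet mass = 0.087 × 252,990 = 22,010.1 kg.
Burnout mass m_f = stage dry + payload = 22,010.1 + 7,010 = 29,020.1 kg.
From the ideal rocket equation, Δv = v_e · ln(260,000/29,020.1) = 3350.0 × ln(8.959) = 3350.0 × 2.1927 ≈ 7346 m/s.

Δv ≈ 7350 m/s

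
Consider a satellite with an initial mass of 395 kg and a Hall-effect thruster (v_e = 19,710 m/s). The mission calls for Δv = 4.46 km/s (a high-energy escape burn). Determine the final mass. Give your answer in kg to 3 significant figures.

Rocket equation: m₀/m_f = exp(Δv / v_e) = exp(4460 / 19710.0) = exp(0.2263) = 1.2539.
m_f = m₀ / 1.2539 = 395 / 1.2539 = 315.017 kg.

final mass ≈ 315 kg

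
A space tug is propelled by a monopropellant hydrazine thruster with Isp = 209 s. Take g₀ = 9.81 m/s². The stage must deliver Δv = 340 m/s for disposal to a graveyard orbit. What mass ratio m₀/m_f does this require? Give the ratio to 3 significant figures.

mass ratio ≈ 1.18

v_e = Isp · g₀ = 209 × 9.81 = 2050.3 m/s.
Rocket equation: m₀/m_f = exp(Δv / v_e) = exp(340 / 2050.3) = exp(0.1658) = 1.1804.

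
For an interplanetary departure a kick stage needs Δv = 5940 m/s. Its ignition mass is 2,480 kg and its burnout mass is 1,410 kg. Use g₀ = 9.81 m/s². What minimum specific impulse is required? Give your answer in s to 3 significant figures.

ln(m₀/m_f) = ln(2480/1410) = ln(1.759) = 0.5647.
Using Δv = v_e ln(m₀/m_f): v_e = Δv / ln(m₀/m_f) = 5940 / 0.5647 = 10519.4 m/s.
Isp = v_e / g₀ = 10519.4 / 9.81 = 1072.3 s.

Isp ≈ 1070 s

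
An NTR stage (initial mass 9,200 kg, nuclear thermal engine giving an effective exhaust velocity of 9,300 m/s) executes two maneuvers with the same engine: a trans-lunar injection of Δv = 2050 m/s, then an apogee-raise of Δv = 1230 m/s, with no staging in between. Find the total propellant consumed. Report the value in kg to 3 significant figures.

After the first burn: m = 9200 × exp(−2050/9300.0) = 9200 × 0.80217 = 7,379.96 kg.
After the second burn: m = 7,379.96 × exp(−1230/9300.0) = 7,379.96 × 0.87611 = 6,465.66 kg.
Total propellant = m₀ − m_final = 9200 − 6,465.66 = 2,734.34 kg.

total propellant consumed ≈ 2730 kg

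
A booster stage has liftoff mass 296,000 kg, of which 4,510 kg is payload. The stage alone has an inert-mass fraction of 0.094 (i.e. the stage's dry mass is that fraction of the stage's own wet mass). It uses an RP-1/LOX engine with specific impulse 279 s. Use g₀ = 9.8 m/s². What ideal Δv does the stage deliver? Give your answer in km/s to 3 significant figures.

Stage wet mass = m₀ − payload = 296,000 − 4,510 = 291,490 kg.
Stage dry mass = ε × stage wet mass = 0.094 × 291,490 = 27,400.1 kg.
Burnout mass m_f = stage dry + payload = 27,400.1 + 4,510 = 31,910.1 kg.
v_e = Isp · g₀ = 279 × 9.8 = 2734.2 m/s.
Rocket equation: Δv = v_e · ln(296,000/31,910.1) = 2734.2 × ln(9.276) = 2734.2 × 2.2274 ≈ 6090 m/s.

Δv ≈ 6.09 km/s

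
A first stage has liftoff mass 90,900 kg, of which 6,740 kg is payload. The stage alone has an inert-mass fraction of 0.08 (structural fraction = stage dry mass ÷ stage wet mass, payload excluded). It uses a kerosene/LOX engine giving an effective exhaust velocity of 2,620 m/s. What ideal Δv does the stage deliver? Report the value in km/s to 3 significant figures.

Δv ≈ 5.00 km/s

Stage wet mass = m₀ − payload = 90,900 − 6,740 = 84,160 kg.
Stage dry mass = ε × stage wet mass = 0.08 × 84,160 = 6,732.8 kg.
Burnout mass m_f = stage dry + payload = 6,732.8 + 6,740 = 13,472.8 kg.
From the ideal rocket equation, Δv = v_e · ln(90,900/13,472.8) = 2620.0 × ln(6.747) = 2620.0 × 1.9091 ≈ 5002 m/s.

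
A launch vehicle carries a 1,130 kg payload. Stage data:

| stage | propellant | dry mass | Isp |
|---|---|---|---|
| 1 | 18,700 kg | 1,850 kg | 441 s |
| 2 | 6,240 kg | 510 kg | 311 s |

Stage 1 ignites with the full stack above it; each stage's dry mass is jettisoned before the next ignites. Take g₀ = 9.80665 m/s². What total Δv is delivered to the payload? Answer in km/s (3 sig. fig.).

Δv ≈ 9.42 km/s

Ignition mass of stage 1 = 18,700+1,850 + 6,240+510 + 1,130 = 28,430 kg.
Stage 1: m₀ = 28,430 kg, m_f = 28,430 − 18,700 = 9,730 kg; Δv = 441×9.80665×ln(2.922) = 4324.7×1.0722 ≈ 4637 m/s.
Stage 2: m₀ = 7,880 kg, m_f = 7,880 − 6,240 = 1,640 kg; Δv = 311×9.80665×ln(4.805) = 3049.9×1.5696 ≈ 4787 m/s.
Total Δv = 4637 + 4787 = 9424 m/s.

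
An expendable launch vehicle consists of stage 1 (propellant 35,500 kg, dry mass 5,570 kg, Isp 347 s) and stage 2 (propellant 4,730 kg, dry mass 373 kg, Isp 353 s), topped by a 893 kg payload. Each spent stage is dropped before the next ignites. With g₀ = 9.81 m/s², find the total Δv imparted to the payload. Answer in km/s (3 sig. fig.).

Ignition mass of stage 1 = 35,500+5,570 + 4,730+373 + 893 = 47,066 kg.
Stage 1: m₀ = 47,066 kg, m_f = 47,066 − 35,500 = 11,566 kg; Δv = 347×9.81×ln(4.069) = 3404.1×1.4035 ≈ 4778 m/s.
Stage 2: m₀ = 5,996 kg, m_f = 5,996 − 4,730 = 1,266 kg; Δv = 353×9.81×ln(4.736) = 3462.9×1.5552 ≈ 5386 m/s.
Total Δv = 4778 + 5386 = 10164 m/s.

Δv ≈ 10.2 km/s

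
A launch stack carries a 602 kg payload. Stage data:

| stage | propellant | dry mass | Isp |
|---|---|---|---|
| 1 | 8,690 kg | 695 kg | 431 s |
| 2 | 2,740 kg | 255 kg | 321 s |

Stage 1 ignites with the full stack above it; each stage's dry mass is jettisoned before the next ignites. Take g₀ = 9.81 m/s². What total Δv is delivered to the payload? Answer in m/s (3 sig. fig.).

Ignition mass of stage 1 = 8,690+695 + 2,740+255 + 602 = 12,982 kg.
Stage 1: m₀ = 12,982 kg, m_f = 12,982 − 8,690 = 4,292 kg; Δv = 431×9.81×ln(3.025) = 4228.1×1.1068 ≈ 4680 m/s.
Stage 2: m₀ = 3,597 kg, m_f = 3,597 − 2,740 = 857 kg; Δv = 321×9.81×ln(4.197) = 3149.0×1.4344 ≈ 4517 m/s.
Total Δv = 4680 + 4517 = 9197 m/s.

Δv ≈ 9200 m/s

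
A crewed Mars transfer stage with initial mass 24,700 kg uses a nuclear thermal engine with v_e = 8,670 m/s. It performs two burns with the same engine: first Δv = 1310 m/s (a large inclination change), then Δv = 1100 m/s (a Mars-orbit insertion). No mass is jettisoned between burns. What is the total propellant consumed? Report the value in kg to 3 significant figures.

total propellant consumed ≈ 5990 kg

After the first burn: m = 24700 × exp(−1310/8670.0) = 24700 × 0.85977 = 21,236.3 kg.
After the second burn: m = 21,236.3 × exp(−1100/8670.0) = 21,236.3 × 0.88084 = 18,705.8 kg.
Total propellant = m₀ − m_final = 24700 − 18,705.8 = 5,994.2 kg.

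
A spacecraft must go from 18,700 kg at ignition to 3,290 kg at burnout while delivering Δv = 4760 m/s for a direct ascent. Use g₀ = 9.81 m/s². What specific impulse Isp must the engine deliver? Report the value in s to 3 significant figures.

Isp ≈ 279 s

ln(m₀/m_f) = ln(18700/3290) = ln(5.684) = 1.7376.
Rocket equation: v_e = Δv / ln(m₀/m_f) = 4760 / 1.7376 = 2739.4 m/s.
Isp = v_e / g₀ = 2739.4 / 9.81 = 279.2 s.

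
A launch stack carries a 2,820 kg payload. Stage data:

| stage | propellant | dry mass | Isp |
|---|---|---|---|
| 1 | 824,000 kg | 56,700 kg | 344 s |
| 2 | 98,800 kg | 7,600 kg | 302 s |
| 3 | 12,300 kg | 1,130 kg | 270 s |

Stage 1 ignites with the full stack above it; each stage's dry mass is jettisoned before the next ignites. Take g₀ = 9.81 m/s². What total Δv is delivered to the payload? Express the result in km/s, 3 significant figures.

Ignition mass of stage 1 = 824,000+56,700 + 98,800+7,600 + 12,300+1,130 + 2,820 = 1,003,350 kg.
Stage 1: m₀ = 1,003,350 kg, m_f = 1,003,350 − 824,000 = 179,350 kg; Δv = 344×9.81×ln(5.594) = 3374.6×1.7218 ≈ 5810 m/s.
Stage 2: m₀ = 122,650 kg, m_f = 122,650 − 98,800 = 23,850 kg; Δv = 302×9.81×ln(5.143) = 2962.6×1.6376 ≈ 4851 m/s.
Stage 3: m₀ = 16,250 kg, m_f = 16,250 − 12,300 = 3,950 kg; Δv = 270×9.81×ln(4.114) = 2648.7×1.4144 ≈ 3746 m/s.
Total Δv = 5810 + 4851 + 3746 = 14407 m/s.

Δv ≈ 14.4 km/s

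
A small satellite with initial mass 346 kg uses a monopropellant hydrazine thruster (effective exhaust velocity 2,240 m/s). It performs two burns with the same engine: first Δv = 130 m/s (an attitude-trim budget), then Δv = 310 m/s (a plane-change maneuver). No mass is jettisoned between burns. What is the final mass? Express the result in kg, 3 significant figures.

final mass ≈ 284 kg

After the first burn: m = 346 × exp(−130/2240.0) = 346 × 0.94362 = 326.493 kg.
After the second burn: m = 326.493 × exp(−310/2240.0) = 326.493 × 0.87076 = 284.297 kg.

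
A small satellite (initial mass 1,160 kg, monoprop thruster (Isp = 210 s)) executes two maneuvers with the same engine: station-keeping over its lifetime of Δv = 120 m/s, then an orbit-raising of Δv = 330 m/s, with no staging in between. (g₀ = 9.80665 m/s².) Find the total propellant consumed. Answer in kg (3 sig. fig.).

total propellant consumed ≈ 228 kg

v_e = Isp · g₀ = 210 × 9.80665 = 2059.4 m/s.
After the first burn: m = 1160 × exp(−120/2059.4) = 1160 × 0.94340 = 1,094.34 kg.
After the second burn: m = 1,094.34 × exp(−330/2059.4) = 1,094.34 × 0.85194 = 932.312 kg.
Total propellant = m₀ − m_final = 1160 − 932.312 = 227.688 kg.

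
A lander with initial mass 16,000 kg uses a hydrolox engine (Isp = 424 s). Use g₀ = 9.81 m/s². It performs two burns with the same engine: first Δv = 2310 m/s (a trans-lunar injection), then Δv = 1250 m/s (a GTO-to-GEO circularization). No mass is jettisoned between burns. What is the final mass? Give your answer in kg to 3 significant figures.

v_e = Isp · g₀ = 424 × 9.81 = 4159.4 m/s.
After the first burn: m = 16000 × exp(−2310/4159.4) = 16000 × 0.57386 = 9,181.76 kg.
After the second burn: m = 9,181.76 × exp(−1250/4159.4) = 9,181.76 × 0.74043 = 6,798.45 kg.

final mass ≈ 6800 kg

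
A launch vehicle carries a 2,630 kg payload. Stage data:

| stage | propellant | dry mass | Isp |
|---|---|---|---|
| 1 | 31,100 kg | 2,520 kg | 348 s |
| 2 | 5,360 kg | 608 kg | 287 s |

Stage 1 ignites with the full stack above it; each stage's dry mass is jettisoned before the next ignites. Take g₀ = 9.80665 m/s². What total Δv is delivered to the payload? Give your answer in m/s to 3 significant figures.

Ignition mass of stage 1 = 31,100+2,520 + 5,360+608 + 2,630 = 42,218 kg.
Stage 1: m₀ = 42,218 kg, m_f = 42,218 − 31,100 = 11,118 kg; Δv = 348×9.80665×ln(3.797) = 3412.7×1.3343 ≈ 4554 m/s.
Stage 2: m₀ = 8,598 kg, m_f = 8,598 − 5,360 = 3,238 kg; Δv = 287×9.80665×ln(2.655) = 2814.5×0.9766 ≈ 2749 m/s.
Total Δv = 4554 + 2749 = 7303 m/s.

Δv ≈ 7300 m/s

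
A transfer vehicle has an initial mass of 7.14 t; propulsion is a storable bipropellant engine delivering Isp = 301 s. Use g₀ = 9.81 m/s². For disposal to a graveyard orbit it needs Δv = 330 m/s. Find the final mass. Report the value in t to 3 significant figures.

final mass ≈ 6.39 t

v_e = Isp · g₀ = 301 × 9.81 = 2952.8 m/s.
From the ideal rocket equation, m₀/m_f = exp(Δv / v_e) = exp(330 / 2952.8) = exp(0.1118) = 1.1182.
m_f = m₀ / 1.1182 = 7.14 / 1.1182 = 6.38526 t.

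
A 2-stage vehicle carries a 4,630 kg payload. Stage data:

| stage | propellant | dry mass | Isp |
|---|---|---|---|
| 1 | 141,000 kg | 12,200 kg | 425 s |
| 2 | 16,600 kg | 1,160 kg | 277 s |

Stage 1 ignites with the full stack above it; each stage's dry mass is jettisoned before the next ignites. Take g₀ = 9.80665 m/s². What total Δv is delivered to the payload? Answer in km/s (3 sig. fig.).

Ignition mass of stage 1 = 141,000+12,200 + 16,600+1,160 + 4,630 = 175,590 kg.
Stage 1: m₀ = 175,590 kg, m_f = 175,590 − 141,000 = 34,590 kg; Δv = 425×9.80665×ln(5.076) = 4167.8×1.6246 ≈ 6771 m/s.
Stage 2: m₀ = 22,390 kg, m_f = 22,390 − 16,600 = 5,790 kg; Δv = 277×9.80665×ln(3.867) = 2716.4×1.3525 ≈ 3674 m/s.
Total Δv = 6771 + 3674 = 10445 m/s.

Δv ≈ 10.4 km/s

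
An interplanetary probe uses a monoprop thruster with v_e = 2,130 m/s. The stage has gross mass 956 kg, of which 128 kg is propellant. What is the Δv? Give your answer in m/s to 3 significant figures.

m_f = m₀ − m_prop = 956 − 128 = 828 kg.
Δv = v_e · ln(m₀/m_f) = 2130.0 × ln(1.155) = 2130.0 × 0.1437 ≈ 306.2 m/s.

Δv ≈ 306 m/s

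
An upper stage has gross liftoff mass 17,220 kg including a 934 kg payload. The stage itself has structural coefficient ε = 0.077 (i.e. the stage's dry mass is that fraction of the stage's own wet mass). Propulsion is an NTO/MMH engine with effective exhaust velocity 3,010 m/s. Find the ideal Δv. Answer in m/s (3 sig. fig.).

Stage wet mass = m₀ − payload = 17,220 − 934 = 16,286 kg.
Stage dry mass = ε × stage wet mass = 0.077 × 16,286 = 1,254.02 kg.
Burnout mass m_f = stage dry + payload = 1,254.02 + 934 = 2,188.02 kg.
Δv = v_e · ln(17,220/2,188.02) = 3010.0 × ln(7.87) = 3010.0 × 2.0631 ≈ 6210 m/s.

Δv ≈ 6210 m/s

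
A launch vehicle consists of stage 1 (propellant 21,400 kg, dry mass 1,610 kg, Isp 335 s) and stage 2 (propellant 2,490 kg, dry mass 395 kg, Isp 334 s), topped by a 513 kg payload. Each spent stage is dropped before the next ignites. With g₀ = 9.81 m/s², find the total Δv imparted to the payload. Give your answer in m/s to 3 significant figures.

Ignition mass of stage 1 = 21,400+1,610 + 2,490+395 + 513 = 26,408 kg.
Stage 1: m₀ = 26,408 kg, m_f = 26,408 − 21,400 = 5,008 kg; Δv = 335×9.81×ln(5.273) = 3286.4×1.6626 ≈ 5464 m/s.
Stage 2: m₀ = 3,398 kg, m_f = 3,398 − 2,490 = 908 kg; Δv = 334×9.81×ln(3.742) = 3276.5×1.3197 ≈ 4324 m/s.
Total Δv = 5464 + 4324 = 9788 m/s.

Δv ≈ 9790 m/s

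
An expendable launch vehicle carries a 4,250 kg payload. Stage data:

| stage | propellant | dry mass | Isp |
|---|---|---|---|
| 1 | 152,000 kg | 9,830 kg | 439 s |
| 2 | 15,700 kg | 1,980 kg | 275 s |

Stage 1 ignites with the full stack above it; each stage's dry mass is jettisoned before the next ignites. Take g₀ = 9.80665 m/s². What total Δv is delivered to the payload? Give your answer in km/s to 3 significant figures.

Δv ≈ 11.0 km/s

Ignition mass of stage 1 = 152,000+9,830 + 15,700+1,980 + 4,250 = 183,760 kg.
Stage 1: m₀ = 183,760 kg, m_f = 183,760 − 152,000 = 31,760 kg; Δv = 439×9.80665×ln(5.786) = 4305.1×1.7554 ≈ 7557 m/s.
Stage 2: m₀ = 21,930 kg, m_f = 21,930 − 15,700 = 6,230 kg; Δv = 275×9.80665×ln(3.52) = 2696.8×1.2585 ≈ 3394 m/s.
Total Δv = 7557 + 3394 = 10951 m/s.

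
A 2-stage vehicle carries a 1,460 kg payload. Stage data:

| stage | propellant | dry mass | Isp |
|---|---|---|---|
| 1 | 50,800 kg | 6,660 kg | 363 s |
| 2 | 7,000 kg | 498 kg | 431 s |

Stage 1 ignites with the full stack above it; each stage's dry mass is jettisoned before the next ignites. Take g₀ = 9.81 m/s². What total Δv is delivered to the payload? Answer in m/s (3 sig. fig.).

Δv ≈ 11600 m/s

Ignition mass of stage 1 = 50,800+6,660 + 7,000+498 + 1,460 = 66,418 kg.
Stage 1: m₀ = 66,418 kg, m_f = 66,418 − 50,800 = 15,618 kg; Δv = 363×9.81×ln(4.253) = 3561.0×1.4475 ≈ 5155 m/s.
Stage 2: m₀ = 8,958 kg, m_f = 8,958 − 7,000 = 1,958 kg; Δv = 431×9.81×ln(4.575) = 4228.1×1.5206 ≈ 6429 m/s.
Total Δv = 5155 + 6429 = 11584 m/s.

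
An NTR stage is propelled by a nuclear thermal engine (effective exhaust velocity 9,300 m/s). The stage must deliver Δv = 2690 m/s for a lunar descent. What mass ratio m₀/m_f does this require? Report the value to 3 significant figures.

By the Tsiolkovsky rocket equation, m₀/m_f = exp(Δv / v_e) = exp(2690 / 9300.0) = exp(0.2892) = 1.3354.

mass ratio ≈ 1.34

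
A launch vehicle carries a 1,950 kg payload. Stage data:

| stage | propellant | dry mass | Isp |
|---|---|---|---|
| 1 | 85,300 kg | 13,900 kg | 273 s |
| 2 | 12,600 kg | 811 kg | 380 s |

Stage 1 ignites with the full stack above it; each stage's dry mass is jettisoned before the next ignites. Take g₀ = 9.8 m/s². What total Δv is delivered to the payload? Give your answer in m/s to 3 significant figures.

Ignition mass of stage 1 = 85,300+13,900 + 12,600+811 + 1,950 = 114,561 kg.
Stage 1: m₀ = 114,561 kg, m_f = 114,561 − 85,300 = 29,261 kg; Δv = 273×9.8×ln(3.915) = 2675.4×1.3649 ≈ 3652 m/s.
Stage 2: m₀ = 15,361 kg, m_f = 15,361 − 12,600 = 2,761 kg; Δv = 380×9.8×ln(5.564) = 3724.0×1.7162 ≈ 6391 m/s.
Total Δv = 3652 + 6391 = 10043 m/s.

Δv ≈ 10000 m/s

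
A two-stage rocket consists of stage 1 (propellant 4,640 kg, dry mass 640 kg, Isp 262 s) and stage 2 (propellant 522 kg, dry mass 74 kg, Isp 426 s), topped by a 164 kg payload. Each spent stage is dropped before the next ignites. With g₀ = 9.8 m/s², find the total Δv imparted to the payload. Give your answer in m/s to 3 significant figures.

Ignition mass of stage 1 = 4,640+640 + 522+74 + 164 = 6,040 kg.
Stage 1: m₀ = 6,040 kg, m_f = 6,040 − 4,640 = 1,400 kg; Δv = 262×9.8×ln(4.314) = 2567.6×1.4619 ≈ 3754 m/s.
Stage 2: m₀ = 760 kg, m_f = 760 − 522 = 238 kg; Δv = 426×9.8×ln(3.193) = 4174.8×1.1610 ≈ 4847 m/s.
Total Δv = 3754 + 4847 = 8601 m/s.

Δv ≈ 8600 m/s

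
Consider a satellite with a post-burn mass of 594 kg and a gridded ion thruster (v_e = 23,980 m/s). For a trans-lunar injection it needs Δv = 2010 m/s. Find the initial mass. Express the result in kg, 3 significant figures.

initial mass ≈ 646 kg

m₀/m_f = exp(Δv / v_e) = exp(2010 / 23980.0) = exp(0.0838) = 1.0874.
m₀ = m_f × 1.0874 = 594 × 1.0874 = 645.916 kg.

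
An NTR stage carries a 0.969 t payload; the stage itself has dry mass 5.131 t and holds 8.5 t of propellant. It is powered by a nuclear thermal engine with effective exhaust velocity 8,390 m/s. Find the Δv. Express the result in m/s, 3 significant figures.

Δv ≈ 7320 m/s

m₀ = payload + dry + propellant = 0.969 + 5.131 + 8.5 = 14.6 t.
m_f = payload + dry = 0.969 + 5.131 = 6.1 t.
Using Δv = v_e ln(m₀/m_f): Δv = v_e · ln(m₀/m_f) = 8390.0 × ln(2.393) = 8390.0 × 0.8727 ≈ 7322.2 m/s.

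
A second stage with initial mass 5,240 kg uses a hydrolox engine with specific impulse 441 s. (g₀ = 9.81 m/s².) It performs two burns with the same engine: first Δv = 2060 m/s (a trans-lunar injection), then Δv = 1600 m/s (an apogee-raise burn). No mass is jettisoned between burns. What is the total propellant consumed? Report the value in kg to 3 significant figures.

v_e = Isp · g₀ = 441 × 9.81 = 4326.2 m/s.
After the first burn: m = 5240 × exp(−2060/4326.2) = 5240 × 0.62116 = 3,254.88 kg.
After the second burn: m = 3,254.88 × exp(−1600/4326.2) = 3,254.88 × 0.69085 = 2,248.63 kg.
Total propellant = m₀ − m_final = 5240 − 2,248.63 = 2,991.37 kg.

total propellant consumed ≈ 2990 kg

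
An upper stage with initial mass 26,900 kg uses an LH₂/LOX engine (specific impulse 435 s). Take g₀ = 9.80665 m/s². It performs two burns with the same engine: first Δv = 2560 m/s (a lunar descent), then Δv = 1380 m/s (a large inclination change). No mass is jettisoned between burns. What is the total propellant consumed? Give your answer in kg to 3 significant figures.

v_e = Isp · g₀ = 435 × 9.80665 = 4265.9 m/s.
After the first burn: m = 26900 × exp(−2560/4265.9) = 26900 × 0.54875 = 14,761.4 kg.
After the second burn: m = 14,761.4 × exp(−1380/4265.9) = 14,761.4 × 0.72361 = 10,681.5 kg.
Total propellant = m₀ − m_final = 26900 − 10,681.5 = 16,218.5 kg.

total propellant consumed ≈ 16200 kg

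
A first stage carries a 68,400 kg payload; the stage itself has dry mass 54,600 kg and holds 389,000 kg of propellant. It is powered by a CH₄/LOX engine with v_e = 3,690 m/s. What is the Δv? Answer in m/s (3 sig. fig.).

Δv ≈ 5260 m/s

m₀ = payload + dry + propellant = 68,400 + 54,600 + 389,000 = 512,000 kg.
m_f = payload + dry = 68,400 + 54,600 = 123,000 kg.
From the ideal rocket equation, Δv = v_e · ln(m₀/m_f) = 3690.0 × ln(4.163) = 3690.0 × 1.4261 ≈ 5262.5 m/s.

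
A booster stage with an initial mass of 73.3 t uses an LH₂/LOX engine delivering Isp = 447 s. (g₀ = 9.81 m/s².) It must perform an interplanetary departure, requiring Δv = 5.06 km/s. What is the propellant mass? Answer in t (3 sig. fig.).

v_e = Isp · g₀ = 447 × 9.81 = 4385.1 m/s.
By the Tsiolkovsky rocket equation, m₀/m_f = exp(Δv / v_e) = exp(5060 / 4385.1) = exp(1.1539) = 3.1706.
m_f = 73.3 / 3.1706 = 23.1187 t, so propellant = m₀ − m_f = 73.3 − 23.1187 = 50.1813 t.

propellant mass ≈ 50.2 t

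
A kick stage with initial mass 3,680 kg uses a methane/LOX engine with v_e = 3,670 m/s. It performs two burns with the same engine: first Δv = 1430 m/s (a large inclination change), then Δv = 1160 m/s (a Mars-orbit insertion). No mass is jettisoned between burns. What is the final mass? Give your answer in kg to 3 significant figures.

After the first burn: m = 3680 × exp(−1430/3670.0) = 3680 × 0.67730 = 2,492.46 kg.
After the second burn: m = 2,492.46 × exp(−1160/3670.0) = 2,492.46 × 0.72900 = 1,817 kg.

final mass ≈ 1820 kg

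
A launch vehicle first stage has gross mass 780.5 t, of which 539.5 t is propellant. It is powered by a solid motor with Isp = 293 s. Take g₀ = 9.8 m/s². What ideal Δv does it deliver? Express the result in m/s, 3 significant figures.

v_e = Isp · g₀ = 293 × 9.8 = 2871.4 m/s.
m_f = m₀ − m_prop = 780.5 − 539.5 = 241 t.
From the ideal rocket equation, Δv = v_e · ln(m₀/m_f) = 2871.4 × ln(3.239) = 2871.4 × 1.1751 ≈ 3374.3 m/s.

Δv ≈ 3370 m/s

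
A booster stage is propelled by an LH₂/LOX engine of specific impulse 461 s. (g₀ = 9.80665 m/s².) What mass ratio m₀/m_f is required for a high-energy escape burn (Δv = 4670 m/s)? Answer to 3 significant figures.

v_e = Isp · g₀ = 461 × 9.80665 = 4520.9 m/s.
m₀/m_f = exp(Δv / v_e) = exp(4670 / 4520.9) = exp(1.0330) = 2.8094.

mass ratio ≈ 2.81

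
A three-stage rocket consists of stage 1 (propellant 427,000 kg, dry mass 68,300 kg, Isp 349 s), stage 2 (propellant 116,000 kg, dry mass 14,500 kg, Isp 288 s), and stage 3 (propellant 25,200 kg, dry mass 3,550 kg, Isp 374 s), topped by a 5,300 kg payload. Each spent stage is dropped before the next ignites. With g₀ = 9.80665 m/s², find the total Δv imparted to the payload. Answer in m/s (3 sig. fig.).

Δv ≈ 12000 m/s

Ignition mass of stage 1 = 427,000+68,300 + 116,000+14,500 + 25,200+3,550 + 5,300 = 659,850 kg.
Stage 1: m₀ = 659,850 kg, m_f = 659,850 − 427,000 = 232,850 kg; Δv = 349×9.80665×ln(2.834) = 3422.5×1.0416 ≈ 3565 m/s.
Stage 2: m₀ = 164,550 kg, m_f = 164,550 − 116,000 = 48,550 kg; Δv = 288×9.80665×ln(3.389) = 2824.3×1.2206 ≈ 3447 m/s.
Stage 3: m₀ = 34,050 kg, m_f = 34,050 − 25,200 = 8,850 kg; Δv = 374×9.80665×ln(3.847) = 3667.7×1.3474 ≈ 4942 m/s.
Total Δv = 3565 + 3447 + 4942 = 11954 m/s.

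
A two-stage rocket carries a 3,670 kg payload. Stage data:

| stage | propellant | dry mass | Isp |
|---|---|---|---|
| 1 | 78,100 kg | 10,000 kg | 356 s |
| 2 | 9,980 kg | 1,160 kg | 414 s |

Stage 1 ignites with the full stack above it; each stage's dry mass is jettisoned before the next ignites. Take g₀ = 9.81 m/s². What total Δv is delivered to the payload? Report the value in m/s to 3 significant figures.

Ignition mass of stage 1 = 78,100+10,000 + 9,980+1,160 + 3,670 = 102,910 kg.
Stage 1: m₀ = 102,910 kg, m_f = 102,910 − 78,100 = 24,810 kg; Δv = 356×9.81×ln(4.148) = 3492.4×1.4226 ≈ 4968 m/s.
Stage 2: m₀ = 14,810 kg, m_f = 14,810 − 9,980 = 4,830 kg; Δv = 414×9.81×ln(3.066) = 4061.3×1.1205 ≈ 4551 m/s.
Total Δv = 4968 + 4551 = 9519 m/s.

Δv ≈ 9520 m/s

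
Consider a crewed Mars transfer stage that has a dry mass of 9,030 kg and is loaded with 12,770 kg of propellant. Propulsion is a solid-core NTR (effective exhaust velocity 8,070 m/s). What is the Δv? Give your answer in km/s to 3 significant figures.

m₀ = m_dry + m_prop = 9,030 + 12,770 = 21,800 kg.
Δv = v_e · ln(m₀/m_f) = 8070.0 × ln(2.414) = 8070.0 × 0.8814 ≈ 7112.6 m/s.

Δv ≈ 7.11 km/s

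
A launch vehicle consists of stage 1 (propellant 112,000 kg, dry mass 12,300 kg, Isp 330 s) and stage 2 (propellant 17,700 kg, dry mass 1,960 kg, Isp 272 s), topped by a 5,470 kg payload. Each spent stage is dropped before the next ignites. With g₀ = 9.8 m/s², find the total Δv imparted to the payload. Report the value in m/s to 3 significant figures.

Ignition mass of stage 1 = 112,000+12,300 + 17,700+1,960 + 5,470 = 149,430 kg.
Stage 1: m₀ = 149,430 kg, m_f = 149,430 − 112,000 = 37,430 kg; Δv = 330×9.8×ln(3.992) = 3234.0×1.3844 ≈ 4477 m/s.
Stage 2: m₀ = 25,130 kg, m_f = 25,130 − 17,700 = 7,430 kg; Δv = 272×9.8×ln(3.382) = 2665.6×1.2185 ≈ 3248 m/s.
Total Δv = 4477 + 3248 = 7725 m/s.

Δv ≈ 7730 m/s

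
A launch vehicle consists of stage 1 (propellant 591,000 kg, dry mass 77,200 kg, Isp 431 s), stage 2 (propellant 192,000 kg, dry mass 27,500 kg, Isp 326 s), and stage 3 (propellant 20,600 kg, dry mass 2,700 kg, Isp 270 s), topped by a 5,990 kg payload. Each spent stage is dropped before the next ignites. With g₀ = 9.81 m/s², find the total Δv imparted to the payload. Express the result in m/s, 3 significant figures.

Δv ≈ 12300 m/s

Ignition mass of stage 1 = 591,000+77,200 + 192,000+27,500 + 20,600+2,700 + 5,990 = 916,990 kg.
Stage 1: m₀ = 916,990 kg, m_f = 916,990 − 591,000 = 325,990 kg; Δv = 431×9.81×ln(2.813) = 4228.1×1.0342 ≈ 4373 m/s.
Stage 2: m₀ = 248,790 kg, m_f = 248,790 − 192,000 = 56,790 kg; Δv = 326×9.81×ln(4.381) = 3198.1×1.4772 ≈ 4724 m/s.
Stage 3: m₀ = 29,290 kg, m_f = 29,290 − 20,600 = 8,690 kg; Δv = 270×9.81×ln(3.371) = 2648.7×1.2151 ≈ 3218 m/s.
Total Δv = 4373 + 4724 + 3218 = 12315 m/s.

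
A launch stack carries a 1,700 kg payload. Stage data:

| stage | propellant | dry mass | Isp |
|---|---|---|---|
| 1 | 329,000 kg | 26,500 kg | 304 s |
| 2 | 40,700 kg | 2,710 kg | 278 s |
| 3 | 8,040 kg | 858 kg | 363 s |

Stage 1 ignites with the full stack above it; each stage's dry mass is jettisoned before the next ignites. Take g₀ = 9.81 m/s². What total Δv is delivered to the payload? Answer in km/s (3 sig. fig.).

Δv ≈ 13.7 km/s

Ignition mass of stage 1 = 329,000+26,500 + 40,700+2,710 + 8,040+858 + 1,700 = 409,508 kg.
Stage 1: m₀ = 409,508 kg, m_f = 409,508 − 329,000 = 80,508 kg; Δv = 304×9.81×ln(5.087) = 2982.2×1.6266 ≈ 4851 m/s.
Stage 2: m₀ = 54,008 kg, m_f = 54,008 − 40,700 = 13,308 kg; Δv = 278×9.81×ln(4.058) = 2727.2×1.4008 ≈ 3820 m/s.
Stage 3: m₀ = 10,598 kg, m_f = 10,598 − 8,040 = 2,558 kg; Δv = 363×9.81×ln(4.143) = 3561.0×1.4214 ≈ 5062 m/s.
Total Δv = 4851 + 3820 + 5062 = 13733 m/s.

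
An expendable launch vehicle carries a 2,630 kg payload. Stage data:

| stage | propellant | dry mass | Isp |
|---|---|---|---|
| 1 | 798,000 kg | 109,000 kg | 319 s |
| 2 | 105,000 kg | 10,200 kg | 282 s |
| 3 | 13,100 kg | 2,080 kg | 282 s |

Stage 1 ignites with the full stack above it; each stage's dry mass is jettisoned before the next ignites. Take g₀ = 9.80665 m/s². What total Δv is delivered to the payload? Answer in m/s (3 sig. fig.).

Δv ≈ 12500 m/s

Ignition mass of stage 1 = 798,000+109,000 + 105,000+10,200 + 13,100+2,080 + 2,630 = 1,040,010 kg.
Stage 1: m₀ = 1,040,010 kg, m_f = 1,040,010 − 798,000 = 242,010 kg; Δv = 319×9.80665×ln(4.297) = 3128.3×1.4580 ≈ 4561 m/s.
Stage 2: m₀ = 133,010 kg, m_f = 133,010 − 105,000 = 28,010 kg; Δv = 282×9.80665×ln(4.749) = 2765.5×1.5579 ≈ 4308 m/s.
Stage 3: m₀ = 17,810 kg, m_f = 17,810 − 13,100 = 4,710 kg; Δv = 282×9.80665×ln(3.781) = 2765.5×1.3301 ≈ 3678 m/s.
Total Δv = 4561 + 4308 + 3678 = 12547 m/s.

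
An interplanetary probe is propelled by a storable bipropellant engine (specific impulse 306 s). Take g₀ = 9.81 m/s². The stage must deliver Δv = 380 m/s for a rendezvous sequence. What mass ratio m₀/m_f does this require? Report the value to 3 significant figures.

mass ratio ≈ 1.13

v_e = Isp · g₀ = 306 × 9.81 = 3001.9 m/s.
Using Δv = v_e ln(m₀/m_f): m₀/m_f = exp(Δv / v_e) = exp(380 / 3001.9) = exp(0.1266) = 1.1349.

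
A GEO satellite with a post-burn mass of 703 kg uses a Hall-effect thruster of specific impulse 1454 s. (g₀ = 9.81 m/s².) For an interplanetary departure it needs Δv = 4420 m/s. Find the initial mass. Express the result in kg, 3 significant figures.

initial mass ≈ 958 kg

v_e = Isp · g₀ = 1454 × 9.81 = 14263.7 m/s.
By the Tsiolkovsky rocket equation, m₀/m_f = exp(Δv / v_e) = exp(4420 / 14263.7) = exp(0.3099) = 1.3633.
m₀ = m_f × 1.3633 = 703 × 1.3633 = 958.4 kg.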